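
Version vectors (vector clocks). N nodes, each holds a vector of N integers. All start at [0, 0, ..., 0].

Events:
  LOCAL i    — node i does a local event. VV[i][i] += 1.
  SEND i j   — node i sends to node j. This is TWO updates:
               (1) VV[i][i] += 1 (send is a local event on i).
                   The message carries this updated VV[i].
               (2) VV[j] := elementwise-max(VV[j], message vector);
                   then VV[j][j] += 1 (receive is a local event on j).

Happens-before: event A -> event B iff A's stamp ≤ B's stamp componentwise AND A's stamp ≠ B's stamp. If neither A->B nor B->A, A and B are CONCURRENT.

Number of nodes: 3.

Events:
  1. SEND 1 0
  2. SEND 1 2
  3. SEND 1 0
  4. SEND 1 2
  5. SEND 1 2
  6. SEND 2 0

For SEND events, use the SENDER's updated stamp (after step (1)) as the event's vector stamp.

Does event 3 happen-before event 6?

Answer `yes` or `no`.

Initial: VV[0]=[0, 0, 0]
Initial: VV[1]=[0, 0, 0]
Initial: VV[2]=[0, 0, 0]
Event 1: SEND 1->0: VV[1][1]++ -> VV[1]=[0, 1, 0], msg_vec=[0, 1, 0]; VV[0]=max(VV[0],msg_vec) then VV[0][0]++ -> VV[0]=[1, 1, 0]
Event 2: SEND 1->2: VV[1][1]++ -> VV[1]=[0, 2, 0], msg_vec=[0, 2, 0]; VV[2]=max(VV[2],msg_vec) then VV[2][2]++ -> VV[2]=[0, 2, 1]
Event 3: SEND 1->0: VV[1][1]++ -> VV[1]=[0, 3, 0], msg_vec=[0, 3, 0]; VV[0]=max(VV[0],msg_vec) then VV[0][0]++ -> VV[0]=[2, 3, 0]
Event 4: SEND 1->2: VV[1][1]++ -> VV[1]=[0, 4, 0], msg_vec=[0, 4, 0]; VV[2]=max(VV[2],msg_vec) then VV[2][2]++ -> VV[2]=[0, 4, 2]
Event 5: SEND 1->2: VV[1][1]++ -> VV[1]=[0, 5, 0], msg_vec=[0, 5, 0]; VV[2]=max(VV[2],msg_vec) then VV[2][2]++ -> VV[2]=[0, 5, 3]
Event 6: SEND 2->0: VV[2][2]++ -> VV[2]=[0, 5, 4], msg_vec=[0, 5, 4]; VV[0]=max(VV[0],msg_vec) then VV[0][0]++ -> VV[0]=[3, 5, 4]
Event 3 stamp: [0, 3, 0]
Event 6 stamp: [0, 5, 4]
[0, 3, 0] <= [0, 5, 4]? True. Equal? False. Happens-before: True

Answer: yes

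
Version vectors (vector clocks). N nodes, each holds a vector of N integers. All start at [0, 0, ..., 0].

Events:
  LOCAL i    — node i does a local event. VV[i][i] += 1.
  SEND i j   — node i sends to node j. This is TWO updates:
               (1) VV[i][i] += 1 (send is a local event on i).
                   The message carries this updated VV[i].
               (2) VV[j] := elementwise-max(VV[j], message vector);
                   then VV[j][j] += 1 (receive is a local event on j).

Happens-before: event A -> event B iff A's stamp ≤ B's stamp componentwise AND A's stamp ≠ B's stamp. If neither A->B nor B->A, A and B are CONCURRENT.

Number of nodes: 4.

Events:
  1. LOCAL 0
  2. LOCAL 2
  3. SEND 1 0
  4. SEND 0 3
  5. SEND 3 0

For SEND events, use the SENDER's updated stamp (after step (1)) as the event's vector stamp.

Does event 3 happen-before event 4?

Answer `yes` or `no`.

Answer: yes

Derivation:
Initial: VV[0]=[0, 0, 0, 0]
Initial: VV[1]=[0, 0, 0, 0]
Initial: VV[2]=[0, 0, 0, 0]
Initial: VV[3]=[0, 0, 0, 0]
Event 1: LOCAL 0: VV[0][0]++ -> VV[0]=[1, 0, 0, 0]
Event 2: LOCAL 2: VV[2][2]++ -> VV[2]=[0, 0, 1, 0]
Event 3: SEND 1->0: VV[1][1]++ -> VV[1]=[0, 1, 0, 0], msg_vec=[0, 1, 0, 0]; VV[0]=max(VV[0],msg_vec) then VV[0][0]++ -> VV[0]=[2, 1, 0, 0]
Event 4: SEND 0->3: VV[0][0]++ -> VV[0]=[3, 1, 0, 0], msg_vec=[3, 1, 0, 0]; VV[3]=max(VV[3],msg_vec) then VV[3][3]++ -> VV[3]=[3, 1, 0, 1]
Event 5: SEND 3->0: VV[3][3]++ -> VV[3]=[3, 1, 0, 2], msg_vec=[3, 1, 0, 2]; VV[0]=max(VV[0],msg_vec) then VV[0][0]++ -> VV[0]=[4, 1, 0, 2]
Event 3 stamp: [0, 1, 0, 0]
Event 4 stamp: [3, 1, 0, 0]
[0, 1, 0, 0] <= [3, 1, 0, 0]? True. Equal? False. Happens-before: True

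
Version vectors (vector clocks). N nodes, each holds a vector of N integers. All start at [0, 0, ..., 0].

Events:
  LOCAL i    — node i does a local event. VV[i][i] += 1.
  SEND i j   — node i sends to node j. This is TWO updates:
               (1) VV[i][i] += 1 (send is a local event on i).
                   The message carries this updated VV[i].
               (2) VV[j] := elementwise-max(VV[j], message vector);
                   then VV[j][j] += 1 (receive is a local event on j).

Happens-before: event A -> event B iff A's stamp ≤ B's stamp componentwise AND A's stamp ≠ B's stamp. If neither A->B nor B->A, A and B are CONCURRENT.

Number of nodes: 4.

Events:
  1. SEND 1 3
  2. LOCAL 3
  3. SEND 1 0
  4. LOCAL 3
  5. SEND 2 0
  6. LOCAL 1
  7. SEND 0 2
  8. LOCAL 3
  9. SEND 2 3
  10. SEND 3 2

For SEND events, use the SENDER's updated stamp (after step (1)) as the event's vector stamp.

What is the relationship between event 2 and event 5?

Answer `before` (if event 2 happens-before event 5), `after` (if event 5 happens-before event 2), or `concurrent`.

Initial: VV[0]=[0, 0, 0, 0]
Initial: VV[1]=[0, 0, 0, 0]
Initial: VV[2]=[0, 0, 0, 0]
Initial: VV[3]=[0, 0, 0, 0]
Event 1: SEND 1->3: VV[1][1]++ -> VV[1]=[0, 1, 0, 0], msg_vec=[0, 1, 0, 0]; VV[3]=max(VV[3],msg_vec) then VV[3][3]++ -> VV[3]=[0, 1, 0, 1]
Event 2: LOCAL 3: VV[3][3]++ -> VV[3]=[0, 1, 0, 2]
Event 3: SEND 1->0: VV[1][1]++ -> VV[1]=[0, 2, 0, 0], msg_vec=[0, 2, 0, 0]; VV[0]=max(VV[0],msg_vec) then VV[0][0]++ -> VV[0]=[1, 2, 0, 0]
Event 4: LOCAL 3: VV[3][3]++ -> VV[3]=[0, 1, 0, 3]
Event 5: SEND 2->0: VV[2][2]++ -> VV[2]=[0, 0, 1, 0], msg_vec=[0, 0, 1, 0]; VV[0]=max(VV[0],msg_vec) then VV[0][0]++ -> VV[0]=[2, 2, 1, 0]
Event 6: LOCAL 1: VV[1][1]++ -> VV[1]=[0, 3, 0, 0]
Event 7: SEND 0->2: VV[0][0]++ -> VV[0]=[3, 2, 1, 0], msg_vec=[3, 2, 1, 0]; VV[2]=max(VV[2],msg_vec) then VV[2][2]++ -> VV[2]=[3, 2, 2, 0]
Event 8: LOCAL 3: VV[3][3]++ -> VV[3]=[0, 1, 0, 4]
Event 9: SEND 2->3: VV[2][2]++ -> VV[2]=[3, 2, 3, 0], msg_vec=[3, 2, 3, 0]; VV[3]=max(VV[3],msg_vec) then VV[3][3]++ -> VV[3]=[3, 2, 3, 5]
Event 10: SEND 3->2: VV[3][3]++ -> VV[3]=[3, 2, 3, 6], msg_vec=[3, 2, 3, 6]; VV[2]=max(VV[2],msg_vec) then VV[2][2]++ -> VV[2]=[3, 2, 4, 6]
Event 2 stamp: [0, 1, 0, 2]
Event 5 stamp: [0, 0, 1, 0]
[0, 1, 0, 2] <= [0, 0, 1, 0]? False
[0, 0, 1, 0] <= [0, 1, 0, 2]? False
Relation: concurrent

Answer: concurrent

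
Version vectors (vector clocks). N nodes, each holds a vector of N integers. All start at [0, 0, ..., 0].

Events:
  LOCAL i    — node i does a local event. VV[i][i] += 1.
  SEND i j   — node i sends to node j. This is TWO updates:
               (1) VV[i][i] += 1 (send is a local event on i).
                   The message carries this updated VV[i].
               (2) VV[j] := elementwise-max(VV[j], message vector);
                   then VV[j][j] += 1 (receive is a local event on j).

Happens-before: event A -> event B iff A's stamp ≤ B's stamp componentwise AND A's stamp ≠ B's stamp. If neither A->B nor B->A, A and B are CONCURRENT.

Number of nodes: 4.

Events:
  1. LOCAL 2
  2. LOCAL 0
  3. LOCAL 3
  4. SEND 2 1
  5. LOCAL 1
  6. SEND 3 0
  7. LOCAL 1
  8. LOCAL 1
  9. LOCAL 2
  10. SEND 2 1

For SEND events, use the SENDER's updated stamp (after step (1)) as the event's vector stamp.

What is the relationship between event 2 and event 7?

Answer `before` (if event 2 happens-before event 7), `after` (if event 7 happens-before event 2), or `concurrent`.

Initial: VV[0]=[0, 0, 0, 0]
Initial: VV[1]=[0, 0, 0, 0]
Initial: VV[2]=[0, 0, 0, 0]
Initial: VV[3]=[0, 0, 0, 0]
Event 1: LOCAL 2: VV[2][2]++ -> VV[2]=[0, 0, 1, 0]
Event 2: LOCAL 0: VV[0][0]++ -> VV[0]=[1, 0, 0, 0]
Event 3: LOCAL 3: VV[3][3]++ -> VV[3]=[0, 0, 0, 1]
Event 4: SEND 2->1: VV[2][2]++ -> VV[2]=[0, 0, 2, 0], msg_vec=[0, 0, 2, 0]; VV[1]=max(VV[1],msg_vec) then VV[1][1]++ -> VV[1]=[0, 1, 2, 0]
Event 5: LOCAL 1: VV[1][1]++ -> VV[1]=[0, 2, 2, 0]
Event 6: SEND 3->0: VV[3][3]++ -> VV[3]=[0, 0, 0, 2], msg_vec=[0, 0, 0, 2]; VV[0]=max(VV[0],msg_vec) then VV[0][0]++ -> VV[0]=[2, 0, 0, 2]
Event 7: LOCAL 1: VV[1][1]++ -> VV[1]=[0, 3, 2, 0]
Event 8: LOCAL 1: VV[1][1]++ -> VV[1]=[0, 4, 2, 0]
Event 9: LOCAL 2: VV[2][2]++ -> VV[2]=[0, 0, 3, 0]
Event 10: SEND 2->1: VV[2][2]++ -> VV[2]=[0, 0, 4, 0], msg_vec=[0, 0, 4, 0]; VV[1]=max(VV[1],msg_vec) then VV[1][1]++ -> VV[1]=[0, 5, 4, 0]
Event 2 stamp: [1, 0, 0, 0]
Event 7 stamp: [0, 3, 2, 0]
[1, 0, 0, 0] <= [0, 3, 2, 0]? False
[0, 3, 2, 0] <= [1, 0, 0, 0]? False
Relation: concurrent

Answer: concurrent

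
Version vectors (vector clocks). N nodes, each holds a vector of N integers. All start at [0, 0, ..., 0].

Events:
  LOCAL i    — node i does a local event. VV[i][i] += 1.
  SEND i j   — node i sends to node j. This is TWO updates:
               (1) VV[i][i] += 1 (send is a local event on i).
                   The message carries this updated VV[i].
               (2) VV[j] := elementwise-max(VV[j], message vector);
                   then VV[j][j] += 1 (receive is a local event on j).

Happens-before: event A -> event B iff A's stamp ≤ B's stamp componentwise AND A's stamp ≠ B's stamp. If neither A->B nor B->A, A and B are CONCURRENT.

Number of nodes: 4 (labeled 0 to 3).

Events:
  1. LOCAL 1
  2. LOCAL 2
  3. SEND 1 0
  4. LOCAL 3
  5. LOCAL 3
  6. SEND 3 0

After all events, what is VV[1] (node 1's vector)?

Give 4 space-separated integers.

Initial: VV[0]=[0, 0, 0, 0]
Initial: VV[1]=[0, 0, 0, 0]
Initial: VV[2]=[0, 0, 0, 0]
Initial: VV[3]=[0, 0, 0, 0]
Event 1: LOCAL 1: VV[1][1]++ -> VV[1]=[0, 1, 0, 0]
Event 2: LOCAL 2: VV[2][2]++ -> VV[2]=[0, 0, 1, 0]
Event 3: SEND 1->0: VV[1][1]++ -> VV[1]=[0, 2, 0, 0], msg_vec=[0, 2, 0, 0]; VV[0]=max(VV[0],msg_vec) then VV[0][0]++ -> VV[0]=[1, 2, 0, 0]
Event 4: LOCAL 3: VV[3][3]++ -> VV[3]=[0, 0, 0, 1]
Event 5: LOCAL 3: VV[3][3]++ -> VV[3]=[0, 0, 0, 2]
Event 6: SEND 3->0: VV[3][3]++ -> VV[3]=[0, 0, 0, 3], msg_vec=[0, 0, 0, 3]; VV[0]=max(VV[0],msg_vec) then VV[0][0]++ -> VV[0]=[2, 2, 0, 3]
Final vectors: VV[0]=[2, 2, 0, 3]; VV[1]=[0, 2, 0, 0]; VV[2]=[0, 0, 1, 0]; VV[3]=[0, 0, 0, 3]

Answer: 0 2 0 0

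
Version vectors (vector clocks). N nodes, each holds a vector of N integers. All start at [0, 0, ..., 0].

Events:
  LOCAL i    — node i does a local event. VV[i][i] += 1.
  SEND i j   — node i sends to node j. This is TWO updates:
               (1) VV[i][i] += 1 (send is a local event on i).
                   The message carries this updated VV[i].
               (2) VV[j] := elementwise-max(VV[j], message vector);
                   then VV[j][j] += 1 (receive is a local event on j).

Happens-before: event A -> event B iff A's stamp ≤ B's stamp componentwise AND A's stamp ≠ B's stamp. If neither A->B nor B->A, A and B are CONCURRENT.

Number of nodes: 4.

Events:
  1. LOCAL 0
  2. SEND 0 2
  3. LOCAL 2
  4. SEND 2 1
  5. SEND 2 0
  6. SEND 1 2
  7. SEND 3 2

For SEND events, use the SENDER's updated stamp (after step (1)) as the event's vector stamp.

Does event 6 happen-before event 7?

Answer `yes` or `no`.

Initial: VV[0]=[0, 0, 0, 0]
Initial: VV[1]=[0, 0, 0, 0]
Initial: VV[2]=[0, 0, 0, 0]
Initial: VV[3]=[0, 0, 0, 0]
Event 1: LOCAL 0: VV[0][0]++ -> VV[0]=[1, 0, 0, 0]
Event 2: SEND 0->2: VV[0][0]++ -> VV[0]=[2, 0, 0, 0], msg_vec=[2, 0, 0, 0]; VV[2]=max(VV[2],msg_vec) then VV[2][2]++ -> VV[2]=[2, 0, 1, 0]
Event 3: LOCAL 2: VV[2][2]++ -> VV[2]=[2, 0, 2, 0]
Event 4: SEND 2->1: VV[2][2]++ -> VV[2]=[2, 0, 3, 0], msg_vec=[2, 0, 3, 0]; VV[1]=max(VV[1],msg_vec) then VV[1][1]++ -> VV[1]=[2, 1, 3, 0]
Event 5: SEND 2->0: VV[2][2]++ -> VV[2]=[2, 0, 4, 0], msg_vec=[2, 0, 4, 0]; VV[0]=max(VV[0],msg_vec) then VV[0][0]++ -> VV[0]=[3, 0, 4, 0]
Event 6: SEND 1->2: VV[1][1]++ -> VV[1]=[2, 2, 3, 0], msg_vec=[2, 2, 3, 0]; VV[2]=max(VV[2],msg_vec) then VV[2][2]++ -> VV[2]=[2, 2, 5, 0]
Event 7: SEND 3->2: VV[3][3]++ -> VV[3]=[0, 0, 0, 1], msg_vec=[0, 0, 0, 1]; VV[2]=max(VV[2],msg_vec) then VV[2][2]++ -> VV[2]=[2, 2, 6, 1]
Event 6 stamp: [2, 2, 3, 0]
Event 7 stamp: [0, 0, 0, 1]
[2, 2, 3, 0] <= [0, 0, 0, 1]? False. Equal? False. Happens-before: False

Answer: no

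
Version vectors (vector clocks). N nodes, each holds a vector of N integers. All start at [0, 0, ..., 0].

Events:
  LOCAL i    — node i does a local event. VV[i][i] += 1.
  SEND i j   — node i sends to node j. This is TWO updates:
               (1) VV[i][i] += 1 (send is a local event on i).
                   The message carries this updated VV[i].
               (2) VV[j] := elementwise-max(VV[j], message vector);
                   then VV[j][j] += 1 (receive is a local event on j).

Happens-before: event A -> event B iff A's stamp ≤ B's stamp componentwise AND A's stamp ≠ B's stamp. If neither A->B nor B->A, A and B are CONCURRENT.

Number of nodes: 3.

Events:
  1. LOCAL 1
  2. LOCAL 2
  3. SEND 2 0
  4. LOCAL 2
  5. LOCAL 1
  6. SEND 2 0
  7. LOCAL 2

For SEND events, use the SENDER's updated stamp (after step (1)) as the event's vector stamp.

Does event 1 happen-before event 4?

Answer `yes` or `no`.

Initial: VV[0]=[0, 0, 0]
Initial: VV[1]=[0, 0, 0]
Initial: VV[2]=[0, 0, 0]
Event 1: LOCAL 1: VV[1][1]++ -> VV[1]=[0, 1, 0]
Event 2: LOCAL 2: VV[2][2]++ -> VV[2]=[0, 0, 1]
Event 3: SEND 2->0: VV[2][2]++ -> VV[2]=[0, 0, 2], msg_vec=[0, 0, 2]; VV[0]=max(VV[0],msg_vec) then VV[0][0]++ -> VV[0]=[1, 0, 2]
Event 4: LOCAL 2: VV[2][2]++ -> VV[2]=[0, 0, 3]
Event 5: LOCAL 1: VV[1][1]++ -> VV[1]=[0, 2, 0]
Event 6: SEND 2->0: VV[2][2]++ -> VV[2]=[0, 0, 4], msg_vec=[0, 0, 4]; VV[0]=max(VV[0],msg_vec) then VV[0][0]++ -> VV[0]=[2, 0, 4]
Event 7: LOCAL 2: VV[2][2]++ -> VV[2]=[0, 0, 5]
Event 1 stamp: [0, 1, 0]
Event 4 stamp: [0, 0, 3]
[0, 1, 0] <= [0, 0, 3]? False. Equal? False. Happens-before: False

Answer: no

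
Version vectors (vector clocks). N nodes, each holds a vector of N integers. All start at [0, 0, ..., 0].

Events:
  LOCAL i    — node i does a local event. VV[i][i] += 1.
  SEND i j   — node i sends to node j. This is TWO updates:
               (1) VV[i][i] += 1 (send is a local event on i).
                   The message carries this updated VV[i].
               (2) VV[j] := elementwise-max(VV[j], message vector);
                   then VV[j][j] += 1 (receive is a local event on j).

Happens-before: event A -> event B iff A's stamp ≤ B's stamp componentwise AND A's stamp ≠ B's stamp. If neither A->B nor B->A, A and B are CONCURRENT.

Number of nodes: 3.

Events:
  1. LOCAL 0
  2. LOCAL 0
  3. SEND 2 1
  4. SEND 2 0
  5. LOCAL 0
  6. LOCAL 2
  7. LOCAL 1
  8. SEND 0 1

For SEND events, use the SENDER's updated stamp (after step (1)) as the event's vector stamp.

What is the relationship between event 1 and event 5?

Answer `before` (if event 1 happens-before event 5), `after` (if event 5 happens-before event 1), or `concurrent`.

Answer: before

Derivation:
Initial: VV[0]=[0, 0, 0]
Initial: VV[1]=[0, 0, 0]
Initial: VV[2]=[0, 0, 0]
Event 1: LOCAL 0: VV[0][0]++ -> VV[0]=[1, 0, 0]
Event 2: LOCAL 0: VV[0][0]++ -> VV[0]=[2, 0, 0]
Event 3: SEND 2->1: VV[2][2]++ -> VV[2]=[0, 0, 1], msg_vec=[0, 0, 1]; VV[1]=max(VV[1],msg_vec) then VV[1][1]++ -> VV[1]=[0, 1, 1]
Event 4: SEND 2->0: VV[2][2]++ -> VV[2]=[0, 0, 2], msg_vec=[0, 0, 2]; VV[0]=max(VV[0],msg_vec) then VV[0][0]++ -> VV[0]=[3, 0, 2]
Event 5: LOCAL 0: VV[0][0]++ -> VV[0]=[4, 0, 2]
Event 6: LOCAL 2: VV[2][2]++ -> VV[2]=[0, 0, 3]
Event 7: LOCAL 1: VV[1][1]++ -> VV[1]=[0, 2, 1]
Event 8: SEND 0->1: VV[0][0]++ -> VV[0]=[5, 0, 2], msg_vec=[5, 0, 2]; VV[1]=max(VV[1],msg_vec) then VV[1][1]++ -> VV[1]=[5, 3, 2]
Event 1 stamp: [1, 0, 0]
Event 5 stamp: [4, 0, 2]
[1, 0, 0] <= [4, 0, 2]? True
[4, 0, 2] <= [1, 0, 0]? False
Relation: before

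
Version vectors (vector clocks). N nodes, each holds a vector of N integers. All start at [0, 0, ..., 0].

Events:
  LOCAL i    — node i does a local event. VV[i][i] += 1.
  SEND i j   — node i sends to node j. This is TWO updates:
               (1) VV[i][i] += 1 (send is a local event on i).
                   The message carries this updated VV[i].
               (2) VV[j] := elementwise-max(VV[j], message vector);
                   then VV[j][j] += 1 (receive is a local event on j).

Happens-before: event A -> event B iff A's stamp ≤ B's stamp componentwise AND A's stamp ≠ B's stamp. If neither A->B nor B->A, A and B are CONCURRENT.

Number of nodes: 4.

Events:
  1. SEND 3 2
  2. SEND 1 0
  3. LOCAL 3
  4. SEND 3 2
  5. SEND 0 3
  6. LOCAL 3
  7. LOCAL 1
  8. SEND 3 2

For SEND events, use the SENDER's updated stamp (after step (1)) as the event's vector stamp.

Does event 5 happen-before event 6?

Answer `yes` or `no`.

Answer: yes

Derivation:
Initial: VV[0]=[0, 0, 0, 0]
Initial: VV[1]=[0, 0, 0, 0]
Initial: VV[2]=[0, 0, 0, 0]
Initial: VV[3]=[0, 0, 0, 0]
Event 1: SEND 3->2: VV[3][3]++ -> VV[3]=[0, 0, 0, 1], msg_vec=[0, 0, 0, 1]; VV[2]=max(VV[2],msg_vec) then VV[2][2]++ -> VV[2]=[0, 0, 1, 1]
Event 2: SEND 1->0: VV[1][1]++ -> VV[1]=[0, 1, 0, 0], msg_vec=[0, 1, 0, 0]; VV[0]=max(VV[0],msg_vec) then VV[0][0]++ -> VV[0]=[1, 1, 0, 0]
Event 3: LOCAL 3: VV[3][3]++ -> VV[3]=[0, 0, 0, 2]
Event 4: SEND 3->2: VV[3][3]++ -> VV[3]=[0, 0, 0, 3], msg_vec=[0, 0, 0, 3]; VV[2]=max(VV[2],msg_vec) then VV[2][2]++ -> VV[2]=[0, 0, 2, 3]
Event 5: SEND 0->3: VV[0][0]++ -> VV[0]=[2, 1, 0, 0], msg_vec=[2, 1, 0, 0]; VV[3]=max(VV[3],msg_vec) then VV[3][3]++ -> VV[3]=[2, 1, 0, 4]
Event 6: LOCAL 3: VV[3][3]++ -> VV[3]=[2, 1, 0, 5]
Event 7: LOCAL 1: VV[1][1]++ -> VV[1]=[0, 2, 0, 0]
Event 8: SEND 3->2: VV[3][3]++ -> VV[3]=[2, 1, 0, 6], msg_vec=[2, 1, 0, 6]; VV[2]=max(VV[2],msg_vec) then VV[2][2]++ -> VV[2]=[2, 1, 3, 6]
Event 5 stamp: [2, 1, 0, 0]
Event 6 stamp: [2, 1, 0, 5]
[2, 1, 0, 0] <= [2, 1, 0, 5]? True. Equal? False. Happens-before: True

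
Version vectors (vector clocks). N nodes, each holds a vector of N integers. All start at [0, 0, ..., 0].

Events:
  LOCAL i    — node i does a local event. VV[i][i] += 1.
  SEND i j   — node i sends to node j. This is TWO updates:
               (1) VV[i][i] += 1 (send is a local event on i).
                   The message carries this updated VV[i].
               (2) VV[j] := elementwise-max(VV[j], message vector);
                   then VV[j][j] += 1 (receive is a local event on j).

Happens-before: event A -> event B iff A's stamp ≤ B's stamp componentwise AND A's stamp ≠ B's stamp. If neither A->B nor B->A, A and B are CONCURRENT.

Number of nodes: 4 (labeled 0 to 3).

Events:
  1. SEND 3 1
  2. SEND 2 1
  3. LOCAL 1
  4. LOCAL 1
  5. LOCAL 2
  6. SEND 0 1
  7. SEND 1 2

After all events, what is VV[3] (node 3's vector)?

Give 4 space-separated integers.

Initial: VV[0]=[0, 0, 0, 0]
Initial: VV[1]=[0, 0, 0, 0]
Initial: VV[2]=[0, 0, 0, 0]
Initial: VV[3]=[0, 0, 0, 0]
Event 1: SEND 3->1: VV[3][3]++ -> VV[3]=[0, 0, 0, 1], msg_vec=[0, 0, 0, 1]; VV[1]=max(VV[1],msg_vec) then VV[1][1]++ -> VV[1]=[0, 1, 0, 1]
Event 2: SEND 2->1: VV[2][2]++ -> VV[2]=[0, 0, 1, 0], msg_vec=[0, 0, 1, 0]; VV[1]=max(VV[1],msg_vec) then VV[1][1]++ -> VV[1]=[0, 2, 1, 1]
Event 3: LOCAL 1: VV[1][1]++ -> VV[1]=[0, 3, 1, 1]
Event 4: LOCAL 1: VV[1][1]++ -> VV[1]=[0, 4, 1, 1]
Event 5: LOCAL 2: VV[2][2]++ -> VV[2]=[0, 0, 2, 0]
Event 6: SEND 0->1: VV[0][0]++ -> VV[0]=[1, 0, 0, 0], msg_vec=[1, 0, 0, 0]; VV[1]=max(VV[1],msg_vec) then VV[1][1]++ -> VV[1]=[1, 5, 1, 1]
Event 7: SEND 1->2: VV[1][1]++ -> VV[1]=[1, 6, 1, 1], msg_vec=[1, 6, 1, 1]; VV[2]=max(VV[2],msg_vec) then VV[2][2]++ -> VV[2]=[1, 6, 3, 1]
Final vectors: VV[0]=[1, 0, 0, 0]; VV[1]=[1, 6, 1, 1]; VV[2]=[1, 6, 3, 1]; VV[3]=[0, 0, 0, 1]

Answer: 0 0 0 1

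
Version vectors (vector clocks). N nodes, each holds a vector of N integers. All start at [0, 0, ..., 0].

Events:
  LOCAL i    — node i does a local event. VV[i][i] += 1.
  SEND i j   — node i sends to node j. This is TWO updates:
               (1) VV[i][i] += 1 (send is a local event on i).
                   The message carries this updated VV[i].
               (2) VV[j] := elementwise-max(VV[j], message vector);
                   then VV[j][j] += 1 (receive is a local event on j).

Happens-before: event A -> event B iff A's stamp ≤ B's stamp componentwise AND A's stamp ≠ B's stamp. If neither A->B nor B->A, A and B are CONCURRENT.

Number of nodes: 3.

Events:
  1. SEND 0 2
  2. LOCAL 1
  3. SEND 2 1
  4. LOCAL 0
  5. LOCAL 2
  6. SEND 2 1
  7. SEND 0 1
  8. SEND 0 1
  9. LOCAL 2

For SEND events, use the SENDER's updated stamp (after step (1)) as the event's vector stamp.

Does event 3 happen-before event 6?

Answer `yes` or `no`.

Answer: yes

Derivation:
Initial: VV[0]=[0, 0, 0]
Initial: VV[1]=[0, 0, 0]
Initial: VV[2]=[0, 0, 0]
Event 1: SEND 0->2: VV[0][0]++ -> VV[0]=[1, 0, 0], msg_vec=[1, 0, 0]; VV[2]=max(VV[2],msg_vec) then VV[2][2]++ -> VV[2]=[1, 0, 1]
Event 2: LOCAL 1: VV[1][1]++ -> VV[1]=[0, 1, 0]
Event 3: SEND 2->1: VV[2][2]++ -> VV[2]=[1, 0, 2], msg_vec=[1, 0, 2]; VV[1]=max(VV[1],msg_vec) then VV[1][1]++ -> VV[1]=[1, 2, 2]
Event 4: LOCAL 0: VV[0][0]++ -> VV[0]=[2, 0, 0]
Event 5: LOCAL 2: VV[2][2]++ -> VV[2]=[1, 0, 3]
Event 6: SEND 2->1: VV[2][2]++ -> VV[2]=[1, 0, 4], msg_vec=[1, 0, 4]; VV[1]=max(VV[1],msg_vec) then VV[1][1]++ -> VV[1]=[1, 3, 4]
Event 7: SEND 0->1: VV[0][0]++ -> VV[0]=[3, 0, 0], msg_vec=[3, 0, 0]; VV[1]=max(VV[1],msg_vec) then VV[1][1]++ -> VV[1]=[3, 4, 4]
Event 8: SEND 0->1: VV[0][0]++ -> VV[0]=[4, 0, 0], msg_vec=[4, 0, 0]; VV[1]=max(VV[1],msg_vec) then VV[1][1]++ -> VV[1]=[4, 5, 4]
Event 9: LOCAL 2: VV[2][2]++ -> VV[2]=[1, 0, 5]
Event 3 stamp: [1, 0, 2]
Event 6 stamp: [1, 0, 4]
[1, 0, 2] <= [1, 0, 4]? True. Equal? False. Happens-before: True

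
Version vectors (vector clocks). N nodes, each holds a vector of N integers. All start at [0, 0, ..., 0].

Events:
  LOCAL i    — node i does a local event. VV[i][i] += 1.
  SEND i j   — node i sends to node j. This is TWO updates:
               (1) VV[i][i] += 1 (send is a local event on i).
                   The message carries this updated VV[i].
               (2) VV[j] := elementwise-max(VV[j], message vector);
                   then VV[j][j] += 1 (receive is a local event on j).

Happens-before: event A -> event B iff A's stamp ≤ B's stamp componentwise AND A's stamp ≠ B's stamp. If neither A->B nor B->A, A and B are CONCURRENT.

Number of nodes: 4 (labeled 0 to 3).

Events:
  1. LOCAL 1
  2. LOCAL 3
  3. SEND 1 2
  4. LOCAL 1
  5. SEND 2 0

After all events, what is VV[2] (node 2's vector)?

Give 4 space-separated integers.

Initial: VV[0]=[0, 0, 0, 0]
Initial: VV[1]=[0, 0, 0, 0]
Initial: VV[2]=[0, 0, 0, 0]
Initial: VV[3]=[0, 0, 0, 0]
Event 1: LOCAL 1: VV[1][1]++ -> VV[1]=[0, 1, 0, 0]
Event 2: LOCAL 3: VV[3][3]++ -> VV[3]=[0, 0, 0, 1]
Event 3: SEND 1->2: VV[1][1]++ -> VV[1]=[0, 2, 0, 0], msg_vec=[0, 2, 0, 0]; VV[2]=max(VV[2],msg_vec) then VV[2][2]++ -> VV[2]=[0, 2, 1, 0]
Event 4: LOCAL 1: VV[1][1]++ -> VV[1]=[0, 3, 0, 0]
Event 5: SEND 2->0: VV[2][2]++ -> VV[2]=[0, 2, 2, 0], msg_vec=[0, 2, 2, 0]; VV[0]=max(VV[0],msg_vec) then VV[0][0]++ -> VV[0]=[1, 2, 2, 0]
Final vectors: VV[0]=[1, 2, 2, 0]; VV[1]=[0, 3, 0, 0]; VV[2]=[0, 2, 2, 0]; VV[3]=[0, 0, 0, 1]

Answer: 0 2 2 0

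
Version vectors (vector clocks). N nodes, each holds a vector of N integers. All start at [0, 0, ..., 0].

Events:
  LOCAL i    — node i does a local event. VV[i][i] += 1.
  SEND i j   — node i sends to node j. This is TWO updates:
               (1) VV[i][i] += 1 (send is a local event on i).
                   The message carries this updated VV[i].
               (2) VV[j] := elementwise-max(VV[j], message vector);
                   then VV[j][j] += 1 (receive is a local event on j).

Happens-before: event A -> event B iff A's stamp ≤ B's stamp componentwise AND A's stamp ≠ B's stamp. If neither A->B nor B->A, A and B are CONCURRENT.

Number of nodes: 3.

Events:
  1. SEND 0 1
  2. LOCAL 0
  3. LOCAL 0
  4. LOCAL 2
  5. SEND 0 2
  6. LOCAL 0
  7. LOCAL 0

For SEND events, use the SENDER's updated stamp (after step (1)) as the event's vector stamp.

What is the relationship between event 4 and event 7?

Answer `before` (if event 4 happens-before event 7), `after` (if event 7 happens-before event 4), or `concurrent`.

Initial: VV[0]=[0, 0, 0]
Initial: VV[1]=[0, 0, 0]
Initial: VV[2]=[0, 0, 0]
Event 1: SEND 0->1: VV[0][0]++ -> VV[0]=[1, 0, 0], msg_vec=[1, 0, 0]; VV[1]=max(VV[1],msg_vec) then VV[1][1]++ -> VV[1]=[1, 1, 0]
Event 2: LOCAL 0: VV[0][0]++ -> VV[0]=[2, 0, 0]
Event 3: LOCAL 0: VV[0][0]++ -> VV[0]=[3, 0, 0]
Event 4: LOCAL 2: VV[2][2]++ -> VV[2]=[0, 0, 1]
Event 5: SEND 0->2: VV[0][0]++ -> VV[0]=[4, 0, 0], msg_vec=[4, 0, 0]; VV[2]=max(VV[2],msg_vec) then VV[2][2]++ -> VV[2]=[4, 0, 2]
Event 6: LOCAL 0: VV[0][0]++ -> VV[0]=[5, 0, 0]
Event 7: LOCAL 0: VV[0][0]++ -> VV[0]=[6, 0, 0]
Event 4 stamp: [0, 0, 1]
Event 7 stamp: [6, 0, 0]
[0, 0, 1] <= [6, 0, 0]? False
[6, 0, 0] <= [0, 0, 1]? False
Relation: concurrent

Answer: concurrent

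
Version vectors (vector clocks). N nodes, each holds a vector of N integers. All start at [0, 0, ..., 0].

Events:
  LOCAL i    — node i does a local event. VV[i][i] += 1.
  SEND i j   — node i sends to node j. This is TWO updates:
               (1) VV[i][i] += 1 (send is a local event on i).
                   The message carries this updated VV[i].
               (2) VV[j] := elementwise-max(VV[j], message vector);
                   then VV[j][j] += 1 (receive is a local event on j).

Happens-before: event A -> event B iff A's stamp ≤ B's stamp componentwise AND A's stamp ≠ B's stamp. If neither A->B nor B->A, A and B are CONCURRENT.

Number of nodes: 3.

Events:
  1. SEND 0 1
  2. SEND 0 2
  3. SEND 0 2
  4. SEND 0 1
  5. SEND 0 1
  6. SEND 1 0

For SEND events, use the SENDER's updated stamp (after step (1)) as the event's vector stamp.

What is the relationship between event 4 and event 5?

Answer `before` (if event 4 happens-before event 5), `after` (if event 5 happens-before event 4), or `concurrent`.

Initial: VV[0]=[0, 0, 0]
Initial: VV[1]=[0, 0, 0]
Initial: VV[2]=[0, 0, 0]
Event 1: SEND 0->1: VV[0][0]++ -> VV[0]=[1, 0, 0], msg_vec=[1, 0, 0]; VV[1]=max(VV[1],msg_vec) then VV[1][1]++ -> VV[1]=[1, 1, 0]
Event 2: SEND 0->2: VV[0][0]++ -> VV[0]=[2, 0, 0], msg_vec=[2, 0, 0]; VV[2]=max(VV[2],msg_vec) then VV[2][2]++ -> VV[2]=[2, 0, 1]
Event 3: SEND 0->2: VV[0][0]++ -> VV[0]=[3, 0, 0], msg_vec=[3, 0, 0]; VV[2]=max(VV[2],msg_vec) then VV[2][2]++ -> VV[2]=[3, 0, 2]
Event 4: SEND 0->1: VV[0][0]++ -> VV[0]=[4, 0, 0], msg_vec=[4, 0, 0]; VV[1]=max(VV[1],msg_vec) then VV[1][1]++ -> VV[1]=[4, 2, 0]
Event 5: SEND 0->1: VV[0][0]++ -> VV[0]=[5, 0, 0], msg_vec=[5, 0, 0]; VV[1]=max(VV[1],msg_vec) then VV[1][1]++ -> VV[1]=[5, 3, 0]
Event 6: SEND 1->0: VV[1][1]++ -> VV[1]=[5, 4, 0], msg_vec=[5, 4, 0]; VV[0]=max(VV[0],msg_vec) then VV[0][0]++ -> VV[0]=[6, 4, 0]
Event 4 stamp: [4, 0, 0]
Event 5 stamp: [5, 0, 0]
[4, 0, 0] <= [5, 0, 0]? True
[5, 0, 0] <= [4, 0, 0]? False
Relation: before

Answer: before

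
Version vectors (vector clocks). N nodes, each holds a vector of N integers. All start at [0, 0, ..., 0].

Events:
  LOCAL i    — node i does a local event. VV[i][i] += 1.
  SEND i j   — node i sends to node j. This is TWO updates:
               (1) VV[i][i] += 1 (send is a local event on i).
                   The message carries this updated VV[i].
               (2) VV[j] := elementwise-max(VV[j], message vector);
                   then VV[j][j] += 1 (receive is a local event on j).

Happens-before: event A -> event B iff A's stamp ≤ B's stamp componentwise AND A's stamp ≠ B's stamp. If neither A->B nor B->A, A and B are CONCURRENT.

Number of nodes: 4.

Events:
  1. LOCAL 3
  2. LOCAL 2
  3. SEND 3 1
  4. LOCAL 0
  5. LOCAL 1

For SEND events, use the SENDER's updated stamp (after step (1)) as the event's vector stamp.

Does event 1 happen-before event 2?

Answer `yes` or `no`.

Initial: VV[0]=[0, 0, 0, 0]
Initial: VV[1]=[0, 0, 0, 0]
Initial: VV[2]=[0, 0, 0, 0]
Initial: VV[3]=[0, 0, 0, 0]
Event 1: LOCAL 3: VV[3][3]++ -> VV[3]=[0, 0, 0, 1]
Event 2: LOCAL 2: VV[2][2]++ -> VV[2]=[0, 0, 1, 0]
Event 3: SEND 3->1: VV[3][3]++ -> VV[3]=[0, 0, 0, 2], msg_vec=[0, 0, 0, 2]; VV[1]=max(VV[1],msg_vec) then VV[1][1]++ -> VV[1]=[0, 1, 0, 2]
Event 4: LOCAL 0: VV[0][0]++ -> VV[0]=[1, 0, 0, 0]
Event 5: LOCAL 1: VV[1][1]++ -> VV[1]=[0, 2, 0, 2]
Event 1 stamp: [0, 0, 0, 1]
Event 2 stamp: [0, 0, 1, 0]
[0, 0, 0, 1] <= [0, 0, 1, 0]? False. Equal? False. Happens-before: False

Answer: no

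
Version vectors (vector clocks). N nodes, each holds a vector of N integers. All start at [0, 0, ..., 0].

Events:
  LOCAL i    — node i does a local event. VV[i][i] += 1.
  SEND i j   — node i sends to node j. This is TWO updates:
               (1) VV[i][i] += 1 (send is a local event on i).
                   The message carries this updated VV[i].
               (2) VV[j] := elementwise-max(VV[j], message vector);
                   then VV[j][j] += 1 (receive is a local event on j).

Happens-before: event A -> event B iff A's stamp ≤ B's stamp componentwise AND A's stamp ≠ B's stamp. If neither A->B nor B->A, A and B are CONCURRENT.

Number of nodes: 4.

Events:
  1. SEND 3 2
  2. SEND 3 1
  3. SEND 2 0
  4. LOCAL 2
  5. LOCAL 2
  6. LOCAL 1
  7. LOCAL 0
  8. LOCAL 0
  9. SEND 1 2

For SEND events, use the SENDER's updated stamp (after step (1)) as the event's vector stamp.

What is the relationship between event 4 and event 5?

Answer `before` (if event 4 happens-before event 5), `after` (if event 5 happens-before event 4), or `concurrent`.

Initial: VV[0]=[0, 0, 0, 0]
Initial: VV[1]=[0, 0, 0, 0]
Initial: VV[2]=[0, 0, 0, 0]
Initial: VV[3]=[0, 0, 0, 0]
Event 1: SEND 3->2: VV[3][3]++ -> VV[3]=[0, 0, 0, 1], msg_vec=[0, 0, 0, 1]; VV[2]=max(VV[2],msg_vec) then VV[2][2]++ -> VV[2]=[0, 0, 1, 1]
Event 2: SEND 3->1: VV[3][3]++ -> VV[3]=[0, 0, 0, 2], msg_vec=[0, 0, 0, 2]; VV[1]=max(VV[1],msg_vec) then VV[1][1]++ -> VV[1]=[0, 1, 0, 2]
Event 3: SEND 2->0: VV[2][2]++ -> VV[2]=[0, 0, 2, 1], msg_vec=[0, 0, 2, 1]; VV[0]=max(VV[0],msg_vec) then VV[0][0]++ -> VV[0]=[1, 0, 2, 1]
Event 4: LOCAL 2: VV[2][2]++ -> VV[2]=[0, 0, 3, 1]
Event 5: LOCAL 2: VV[2][2]++ -> VV[2]=[0, 0, 4, 1]
Event 6: LOCAL 1: VV[1][1]++ -> VV[1]=[0, 2, 0, 2]
Event 7: LOCAL 0: VV[0][0]++ -> VV[0]=[2, 0, 2, 1]
Event 8: LOCAL 0: VV[0][0]++ -> VV[0]=[3, 0, 2, 1]
Event 9: SEND 1->2: VV[1][1]++ -> VV[1]=[0, 3, 0, 2], msg_vec=[0, 3, 0, 2]; VV[2]=max(VV[2],msg_vec) then VV[2][2]++ -> VV[2]=[0, 3, 5, 2]
Event 4 stamp: [0, 0, 3, 1]
Event 5 stamp: [0, 0, 4, 1]
[0, 0, 3, 1] <= [0, 0, 4, 1]? True
[0, 0, 4, 1] <= [0, 0, 3, 1]? False
Relation: before

Answer: before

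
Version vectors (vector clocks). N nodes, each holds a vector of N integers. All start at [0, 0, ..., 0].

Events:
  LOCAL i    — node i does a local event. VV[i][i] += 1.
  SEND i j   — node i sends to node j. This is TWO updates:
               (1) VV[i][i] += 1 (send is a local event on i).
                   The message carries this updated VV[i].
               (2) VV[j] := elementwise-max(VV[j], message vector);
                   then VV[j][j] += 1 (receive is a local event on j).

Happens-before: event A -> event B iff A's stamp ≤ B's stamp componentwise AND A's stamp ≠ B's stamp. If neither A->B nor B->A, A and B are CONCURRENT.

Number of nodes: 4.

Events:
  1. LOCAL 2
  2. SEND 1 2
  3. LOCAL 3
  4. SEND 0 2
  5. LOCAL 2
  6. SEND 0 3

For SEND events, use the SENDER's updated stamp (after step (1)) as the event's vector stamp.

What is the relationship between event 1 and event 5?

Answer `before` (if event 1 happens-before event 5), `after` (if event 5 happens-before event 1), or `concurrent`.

Initial: VV[0]=[0, 0, 0, 0]
Initial: VV[1]=[0, 0, 0, 0]
Initial: VV[2]=[0, 0, 0, 0]
Initial: VV[3]=[0, 0, 0, 0]
Event 1: LOCAL 2: VV[2][2]++ -> VV[2]=[0, 0, 1, 0]
Event 2: SEND 1->2: VV[1][1]++ -> VV[1]=[0, 1, 0, 0], msg_vec=[0, 1, 0, 0]; VV[2]=max(VV[2],msg_vec) then VV[2][2]++ -> VV[2]=[0, 1, 2, 0]
Event 3: LOCAL 3: VV[3][3]++ -> VV[3]=[0, 0, 0, 1]
Event 4: SEND 0->2: VV[0][0]++ -> VV[0]=[1, 0, 0, 0], msg_vec=[1, 0, 0, 0]; VV[2]=max(VV[2],msg_vec) then VV[2][2]++ -> VV[2]=[1, 1, 3, 0]
Event 5: LOCAL 2: VV[2][2]++ -> VV[2]=[1, 1, 4, 0]
Event 6: SEND 0->3: VV[0][0]++ -> VV[0]=[2, 0, 0, 0], msg_vec=[2, 0, 0, 0]; VV[3]=max(VV[3],msg_vec) then VV[3][3]++ -> VV[3]=[2, 0, 0, 2]
Event 1 stamp: [0, 0, 1, 0]
Event 5 stamp: [1, 1, 4, 0]
[0, 0, 1, 0] <= [1, 1, 4, 0]? True
[1, 1, 4, 0] <= [0, 0, 1, 0]? False
Relation: before

Answer: before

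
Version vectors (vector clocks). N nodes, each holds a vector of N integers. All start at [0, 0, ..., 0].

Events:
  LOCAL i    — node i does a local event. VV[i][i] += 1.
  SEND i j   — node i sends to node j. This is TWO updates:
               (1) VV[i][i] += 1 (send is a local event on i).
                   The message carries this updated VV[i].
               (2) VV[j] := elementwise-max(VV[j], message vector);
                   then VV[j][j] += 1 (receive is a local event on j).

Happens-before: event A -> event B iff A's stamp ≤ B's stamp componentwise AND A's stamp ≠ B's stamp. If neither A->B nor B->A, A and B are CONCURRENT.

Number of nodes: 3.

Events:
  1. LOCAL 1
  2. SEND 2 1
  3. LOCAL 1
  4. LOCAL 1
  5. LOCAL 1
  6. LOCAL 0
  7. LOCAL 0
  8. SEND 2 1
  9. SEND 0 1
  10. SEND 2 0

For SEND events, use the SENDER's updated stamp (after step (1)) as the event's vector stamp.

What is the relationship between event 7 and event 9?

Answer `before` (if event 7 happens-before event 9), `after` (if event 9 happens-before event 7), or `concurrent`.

Initial: VV[0]=[0, 0, 0]
Initial: VV[1]=[0, 0, 0]
Initial: VV[2]=[0, 0, 0]
Event 1: LOCAL 1: VV[1][1]++ -> VV[1]=[0, 1, 0]
Event 2: SEND 2->1: VV[2][2]++ -> VV[2]=[0, 0, 1], msg_vec=[0, 0, 1]; VV[1]=max(VV[1],msg_vec) then VV[1][1]++ -> VV[1]=[0, 2, 1]
Event 3: LOCAL 1: VV[1][1]++ -> VV[1]=[0, 3, 1]
Event 4: LOCAL 1: VV[1][1]++ -> VV[1]=[0, 4, 1]
Event 5: LOCAL 1: VV[1][1]++ -> VV[1]=[0, 5, 1]
Event 6: LOCAL 0: VV[0][0]++ -> VV[0]=[1, 0, 0]
Event 7: LOCAL 0: VV[0][0]++ -> VV[0]=[2, 0, 0]
Event 8: SEND 2->1: VV[2][2]++ -> VV[2]=[0, 0, 2], msg_vec=[0, 0, 2]; VV[1]=max(VV[1],msg_vec) then VV[1][1]++ -> VV[1]=[0, 6, 2]
Event 9: SEND 0->1: VV[0][0]++ -> VV[0]=[3, 0, 0], msg_vec=[3, 0, 0]; VV[1]=max(VV[1],msg_vec) then VV[1][1]++ -> VV[1]=[3, 7, 2]
Event 10: SEND 2->0: VV[2][2]++ -> VV[2]=[0, 0, 3], msg_vec=[0, 0, 3]; VV[0]=max(VV[0],msg_vec) then VV[0][0]++ -> VV[0]=[4, 0, 3]
Event 7 stamp: [2, 0, 0]
Event 9 stamp: [3, 0, 0]
[2, 0, 0] <= [3, 0, 0]? True
[3, 0, 0] <= [2, 0, 0]? False
Relation: before

Answer: before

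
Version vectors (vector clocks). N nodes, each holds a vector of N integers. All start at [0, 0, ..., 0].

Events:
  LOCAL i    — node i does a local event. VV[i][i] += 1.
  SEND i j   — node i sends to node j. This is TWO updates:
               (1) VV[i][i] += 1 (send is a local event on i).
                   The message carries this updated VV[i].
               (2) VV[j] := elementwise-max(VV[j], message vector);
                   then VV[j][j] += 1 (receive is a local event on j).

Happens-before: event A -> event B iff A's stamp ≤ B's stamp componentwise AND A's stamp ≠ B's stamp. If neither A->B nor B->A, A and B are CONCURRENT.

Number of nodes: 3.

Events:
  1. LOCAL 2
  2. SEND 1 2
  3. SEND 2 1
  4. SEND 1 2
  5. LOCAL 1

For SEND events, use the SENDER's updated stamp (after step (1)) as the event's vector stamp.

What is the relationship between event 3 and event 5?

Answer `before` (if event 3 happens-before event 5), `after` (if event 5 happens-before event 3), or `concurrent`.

Initial: VV[0]=[0, 0, 0]
Initial: VV[1]=[0, 0, 0]
Initial: VV[2]=[0, 0, 0]
Event 1: LOCAL 2: VV[2][2]++ -> VV[2]=[0, 0, 1]
Event 2: SEND 1->2: VV[1][1]++ -> VV[1]=[0, 1, 0], msg_vec=[0, 1, 0]; VV[2]=max(VV[2],msg_vec) then VV[2][2]++ -> VV[2]=[0, 1, 2]
Event 3: SEND 2->1: VV[2][2]++ -> VV[2]=[0, 1, 3], msg_vec=[0, 1, 3]; VV[1]=max(VV[1],msg_vec) then VV[1][1]++ -> VV[1]=[0, 2, 3]
Event 4: SEND 1->2: VV[1][1]++ -> VV[1]=[0, 3, 3], msg_vec=[0, 3, 3]; VV[2]=max(VV[2],msg_vec) then VV[2][2]++ -> VV[2]=[0, 3, 4]
Event 5: LOCAL 1: VV[1][1]++ -> VV[1]=[0, 4, 3]
Event 3 stamp: [0, 1, 3]
Event 5 stamp: [0, 4, 3]
[0, 1, 3] <= [0, 4, 3]? True
[0, 4, 3] <= [0, 1, 3]? False
Relation: before

Answer: before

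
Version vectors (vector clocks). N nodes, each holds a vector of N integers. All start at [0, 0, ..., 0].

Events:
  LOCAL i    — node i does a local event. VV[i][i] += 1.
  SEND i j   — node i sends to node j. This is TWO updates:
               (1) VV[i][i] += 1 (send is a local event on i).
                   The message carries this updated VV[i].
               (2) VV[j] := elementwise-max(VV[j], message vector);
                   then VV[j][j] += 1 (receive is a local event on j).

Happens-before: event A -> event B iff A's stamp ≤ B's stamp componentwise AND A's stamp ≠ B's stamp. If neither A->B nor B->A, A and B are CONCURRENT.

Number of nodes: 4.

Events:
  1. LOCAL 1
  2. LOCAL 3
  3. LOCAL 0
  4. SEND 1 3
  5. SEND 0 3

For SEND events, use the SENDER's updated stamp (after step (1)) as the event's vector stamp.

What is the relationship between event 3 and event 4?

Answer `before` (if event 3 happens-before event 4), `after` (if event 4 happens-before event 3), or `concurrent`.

Initial: VV[0]=[0, 0, 0, 0]
Initial: VV[1]=[0, 0, 0, 0]
Initial: VV[2]=[0, 0, 0, 0]
Initial: VV[3]=[0, 0, 0, 0]
Event 1: LOCAL 1: VV[1][1]++ -> VV[1]=[0, 1, 0, 0]
Event 2: LOCAL 3: VV[3][3]++ -> VV[3]=[0, 0, 0, 1]
Event 3: LOCAL 0: VV[0][0]++ -> VV[0]=[1, 0, 0, 0]
Event 4: SEND 1->3: VV[1][1]++ -> VV[1]=[0, 2, 0, 0], msg_vec=[0, 2, 0, 0]; VV[3]=max(VV[3],msg_vec) then VV[3][3]++ -> VV[3]=[0, 2, 0, 2]
Event 5: SEND 0->3: VV[0][0]++ -> VV[0]=[2, 0, 0, 0], msg_vec=[2, 0, 0, 0]; VV[3]=max(VV[3],msg_vec) then VV[3][3]++ -> VV[3]=[2, 2, 0, 3]
Event 3 stamp: [1, 0, 0, 0]
Event 4 stamp: [0, 2, 0, 0]
[1, 0, 0, 0] <= [0, 2, 0, 0]? False
[0, 2, 0, 0] <= [1, 0, 0, 0]? False
Relation: concurrent

Answer: concurrent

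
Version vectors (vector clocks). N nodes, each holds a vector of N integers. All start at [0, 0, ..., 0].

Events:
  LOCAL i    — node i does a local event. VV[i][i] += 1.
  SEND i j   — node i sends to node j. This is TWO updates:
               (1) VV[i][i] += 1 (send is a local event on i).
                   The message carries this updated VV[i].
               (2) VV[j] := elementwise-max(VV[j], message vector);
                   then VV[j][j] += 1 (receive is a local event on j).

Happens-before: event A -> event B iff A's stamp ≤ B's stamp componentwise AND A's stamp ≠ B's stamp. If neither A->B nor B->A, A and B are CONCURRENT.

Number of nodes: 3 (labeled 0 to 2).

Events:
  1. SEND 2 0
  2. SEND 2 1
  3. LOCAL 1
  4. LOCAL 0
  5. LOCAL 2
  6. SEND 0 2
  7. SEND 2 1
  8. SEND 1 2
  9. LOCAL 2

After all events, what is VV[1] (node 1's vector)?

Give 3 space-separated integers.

Answer: 3 4 5

Derivation:
Initial: VV[0]=[0, 0, 0]
Initial: VV[1]=[0, 0, 0]
Initial: VV[2]=[0, 0, 0]
Event 1: SEND 2->0: VV[2][2]++ -> VV[2]=[0, 0, 1], msg_vec=[0, 0, 1]; VV[0]=max(VV[0],msg_vec) then VV[0][0]++ -> VV[0]=[1, 0, 1]
Event 2: SEND 2->1: VV[2][2]++ -> VV[2]=[0, 0, 2], msg_vec=[0, 0, 2]; VV[1]=max(VV[1],msg_vec) then VV[1][1]++ -> VV[1]=[0, 1, 2]
Event 3: LOCAL 1: VV[1][1]++ -> VV[1]=[0, 2, 2]
Event 4: LOCAL 0: VV[0][0]++ -> VV[0]=[2, 0, 1]
Event 5: LOCAL 2: VV[2][2]++ -> VV[2]=[0, 0, 3]
Event 6: SEND 0->2: VV[0][0]++ -> VV[0]=[3, 0, 1], msg_vec=[3, 0, 1]; VV[2]=max(VV[2],msg_vec) then VV[2][2]++ -> VV[2]=[3, 0, 4]
Event 7: SEND 2->1: VV[2][2]++ -> VV[2]=[3, 0, 5], msg_vec=[3, 0, 5]; VV[1]=max(VV[1],msg_vec) then VV[1][1]++ -> VV[1]=[3, 3, 5]
Event 8: SEND 1->2: VV[1][1]++ -> VV[1]=[3, 4, 5], msg_vec=[3, 4, 5]; VV[2]=max(VV[2],msg_vec) then VV[2][2]++ -> VV[2]=[3, 4, 6]
Event 9: LOCAL 2: VV[2][2]++ -> VV[2]=[3, 4, 7]
Final vectors: VV[0]=[3, 0, 1]; VV[1]=[3, 4, 5]; VV[2]=[3, 4, 7]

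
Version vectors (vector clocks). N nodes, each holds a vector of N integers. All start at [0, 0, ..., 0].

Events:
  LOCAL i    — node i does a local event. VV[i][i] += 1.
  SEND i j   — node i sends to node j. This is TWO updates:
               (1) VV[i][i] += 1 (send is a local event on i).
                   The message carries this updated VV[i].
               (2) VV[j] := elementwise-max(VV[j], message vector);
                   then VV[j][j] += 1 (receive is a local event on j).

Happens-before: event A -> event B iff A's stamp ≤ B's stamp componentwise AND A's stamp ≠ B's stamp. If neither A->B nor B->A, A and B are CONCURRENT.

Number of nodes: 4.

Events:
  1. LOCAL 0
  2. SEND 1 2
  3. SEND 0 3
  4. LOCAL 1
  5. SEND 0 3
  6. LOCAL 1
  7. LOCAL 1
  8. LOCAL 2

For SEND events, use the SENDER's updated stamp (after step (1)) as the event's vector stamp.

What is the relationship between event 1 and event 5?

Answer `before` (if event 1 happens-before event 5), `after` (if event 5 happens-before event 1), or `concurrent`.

Answer: before

Derivation:
Initial: VV[0]=[0, 0, 0, 0]
Initial: VV[1]=[0, 0, 0, 0]
Initial: VV[2]=[0, 0, 0, 0]
Initial: VV[3]=[0, 0, 0, 0]
Event 1: LOCAL 0: VV[0][0]++ -> VV[0]=[1, 0, 0, 0]
Event 2: SEND 1->2: VV[1][1]++ -> VV[1]=[0, 1, 0, 0], msg_vec=[0, 1, 0, 0]; VV[2]=max(VV[2],msg_vec) then VV[2][2]++ -> VV[2]=[0, 1, 1, 0]
Event 3: SEND 0->3: VV[0][0]++ -> VV[0]=[2, 0, 0, 0], msg_vec=[2, 0, 0, 0]; VV[3]=max(VV[3],msg_vec) then VV[3][3]++ -> VV[3]=[2, 0, 0, 1]
Event 4: LOCAL 1: VV[1][1]++ -> VV[1]=[0, 2, 0, 0]
Event 5: SEND 0->3: VV[0][0]++ -> VV[0]=[3, 0, 0, 0], msg_vec=[3, 0, 0, 0]; VV[3]=max(VV[3],msg_vec) then VV[3][3]++ -> VV[3]=[3, 0, 0, 2]
Event 6: LOCAL 1: VV[1][1]++ -> VV[1]=[0, 3, 0, 0]
Event 7: LOCAL 1: VV[1][1]++ -> VV[1]=[0, 4, 0, 0]
Event 8: LOCAL 2: VV[2][2]++ -> VV[2]=[0, 1, 2, 0]
Event 1 stamp: [1, 0, 0, 0]
Event 5 stamp: [3, 0, 0, 0]
[1, 0, 0, 0] <= [3, 0, 0, 0]? True
[3, 0, 0, 0] <= [1, 0, 0, 0]? False
Relation: before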